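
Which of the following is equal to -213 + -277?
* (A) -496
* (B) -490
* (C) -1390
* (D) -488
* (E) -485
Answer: B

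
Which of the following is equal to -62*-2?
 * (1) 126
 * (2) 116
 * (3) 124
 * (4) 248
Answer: 3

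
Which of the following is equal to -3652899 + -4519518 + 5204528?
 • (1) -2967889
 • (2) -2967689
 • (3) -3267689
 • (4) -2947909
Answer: 1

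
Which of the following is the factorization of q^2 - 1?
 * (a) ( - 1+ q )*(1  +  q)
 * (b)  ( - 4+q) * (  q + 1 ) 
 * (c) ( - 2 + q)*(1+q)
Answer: a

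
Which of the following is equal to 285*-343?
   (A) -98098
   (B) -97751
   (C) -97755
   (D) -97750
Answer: C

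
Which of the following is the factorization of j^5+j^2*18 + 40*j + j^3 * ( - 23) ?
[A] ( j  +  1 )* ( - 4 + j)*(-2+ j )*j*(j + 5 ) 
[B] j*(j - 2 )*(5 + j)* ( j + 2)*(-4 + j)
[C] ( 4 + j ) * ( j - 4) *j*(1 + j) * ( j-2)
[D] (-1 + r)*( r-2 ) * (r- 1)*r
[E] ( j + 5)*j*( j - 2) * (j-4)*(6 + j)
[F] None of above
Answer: A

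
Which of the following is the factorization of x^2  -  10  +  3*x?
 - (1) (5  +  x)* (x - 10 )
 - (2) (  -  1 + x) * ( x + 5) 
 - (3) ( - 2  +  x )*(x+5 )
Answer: 3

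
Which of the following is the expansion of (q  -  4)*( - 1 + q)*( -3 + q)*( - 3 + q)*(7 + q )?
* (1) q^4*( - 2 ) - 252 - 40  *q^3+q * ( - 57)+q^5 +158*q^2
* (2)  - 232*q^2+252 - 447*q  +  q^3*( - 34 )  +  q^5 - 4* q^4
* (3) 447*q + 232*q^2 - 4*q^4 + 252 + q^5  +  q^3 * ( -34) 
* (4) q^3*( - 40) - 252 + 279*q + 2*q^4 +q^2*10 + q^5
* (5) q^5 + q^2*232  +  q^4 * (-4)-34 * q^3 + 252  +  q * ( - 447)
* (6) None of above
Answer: 5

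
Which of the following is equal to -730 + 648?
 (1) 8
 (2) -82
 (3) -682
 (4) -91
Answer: 2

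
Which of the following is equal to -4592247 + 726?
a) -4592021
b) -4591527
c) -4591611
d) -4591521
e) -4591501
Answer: d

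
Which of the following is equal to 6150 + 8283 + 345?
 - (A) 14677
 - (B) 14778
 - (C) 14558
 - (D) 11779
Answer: B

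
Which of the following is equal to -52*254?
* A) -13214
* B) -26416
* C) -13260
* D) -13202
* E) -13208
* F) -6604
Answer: E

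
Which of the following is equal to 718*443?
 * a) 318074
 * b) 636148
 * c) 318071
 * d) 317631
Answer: a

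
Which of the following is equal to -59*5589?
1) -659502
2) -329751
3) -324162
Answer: 2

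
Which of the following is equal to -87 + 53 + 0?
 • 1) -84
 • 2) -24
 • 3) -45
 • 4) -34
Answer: 4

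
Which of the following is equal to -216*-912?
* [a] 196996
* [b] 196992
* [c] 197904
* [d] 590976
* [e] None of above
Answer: b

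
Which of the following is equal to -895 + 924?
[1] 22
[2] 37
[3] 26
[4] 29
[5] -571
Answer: 4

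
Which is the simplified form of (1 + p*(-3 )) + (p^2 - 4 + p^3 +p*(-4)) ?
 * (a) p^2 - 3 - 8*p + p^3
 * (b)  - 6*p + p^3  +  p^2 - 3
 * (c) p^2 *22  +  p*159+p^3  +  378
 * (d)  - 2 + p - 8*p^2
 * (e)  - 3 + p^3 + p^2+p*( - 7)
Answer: e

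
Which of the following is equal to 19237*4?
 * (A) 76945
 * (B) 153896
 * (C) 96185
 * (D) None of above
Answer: D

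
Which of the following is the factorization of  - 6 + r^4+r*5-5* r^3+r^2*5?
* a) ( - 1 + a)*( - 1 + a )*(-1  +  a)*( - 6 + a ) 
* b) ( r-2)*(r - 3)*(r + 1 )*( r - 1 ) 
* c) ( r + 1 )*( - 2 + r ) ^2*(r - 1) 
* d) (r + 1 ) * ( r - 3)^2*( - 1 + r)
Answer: b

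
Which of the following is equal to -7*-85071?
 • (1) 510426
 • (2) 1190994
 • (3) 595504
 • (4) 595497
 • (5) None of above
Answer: 4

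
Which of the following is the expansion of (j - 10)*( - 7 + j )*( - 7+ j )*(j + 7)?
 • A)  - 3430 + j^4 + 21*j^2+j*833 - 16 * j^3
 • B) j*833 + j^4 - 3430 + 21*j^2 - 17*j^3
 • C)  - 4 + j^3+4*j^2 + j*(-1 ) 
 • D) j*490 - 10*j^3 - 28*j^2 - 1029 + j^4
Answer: B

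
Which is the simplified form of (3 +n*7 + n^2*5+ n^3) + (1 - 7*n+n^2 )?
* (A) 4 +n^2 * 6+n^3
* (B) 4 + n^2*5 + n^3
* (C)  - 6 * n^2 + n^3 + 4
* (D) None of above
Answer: A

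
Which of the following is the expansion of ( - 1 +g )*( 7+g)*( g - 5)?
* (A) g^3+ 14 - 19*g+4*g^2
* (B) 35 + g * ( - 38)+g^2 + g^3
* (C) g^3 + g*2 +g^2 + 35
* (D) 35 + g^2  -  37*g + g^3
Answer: D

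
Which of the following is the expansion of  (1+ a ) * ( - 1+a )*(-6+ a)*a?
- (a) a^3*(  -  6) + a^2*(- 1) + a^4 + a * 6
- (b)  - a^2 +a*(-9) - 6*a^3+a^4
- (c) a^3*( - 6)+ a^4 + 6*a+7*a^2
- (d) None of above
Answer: a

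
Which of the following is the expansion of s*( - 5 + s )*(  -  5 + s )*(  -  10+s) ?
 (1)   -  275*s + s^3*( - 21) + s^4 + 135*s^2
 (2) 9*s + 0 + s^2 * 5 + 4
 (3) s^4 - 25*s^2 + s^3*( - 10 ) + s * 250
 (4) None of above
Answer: 4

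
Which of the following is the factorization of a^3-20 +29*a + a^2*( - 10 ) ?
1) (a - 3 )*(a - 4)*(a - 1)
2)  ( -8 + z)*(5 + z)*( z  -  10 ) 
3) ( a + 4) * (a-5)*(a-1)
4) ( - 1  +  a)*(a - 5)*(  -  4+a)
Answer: 4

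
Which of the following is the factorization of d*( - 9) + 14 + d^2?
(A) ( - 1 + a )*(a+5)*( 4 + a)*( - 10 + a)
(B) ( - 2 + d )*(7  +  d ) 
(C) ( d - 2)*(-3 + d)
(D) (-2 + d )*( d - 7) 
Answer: D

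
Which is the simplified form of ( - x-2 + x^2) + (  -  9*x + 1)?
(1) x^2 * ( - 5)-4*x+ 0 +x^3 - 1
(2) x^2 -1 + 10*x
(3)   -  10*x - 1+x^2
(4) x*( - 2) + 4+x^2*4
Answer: 3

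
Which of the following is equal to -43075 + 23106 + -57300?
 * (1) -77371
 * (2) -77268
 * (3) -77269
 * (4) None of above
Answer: 3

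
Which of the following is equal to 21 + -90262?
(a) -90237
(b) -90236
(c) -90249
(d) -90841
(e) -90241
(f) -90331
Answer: e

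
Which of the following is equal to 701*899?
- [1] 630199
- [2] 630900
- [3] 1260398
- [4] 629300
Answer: 1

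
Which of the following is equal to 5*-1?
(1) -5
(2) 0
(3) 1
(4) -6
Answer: 1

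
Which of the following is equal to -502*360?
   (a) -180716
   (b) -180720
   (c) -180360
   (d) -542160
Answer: b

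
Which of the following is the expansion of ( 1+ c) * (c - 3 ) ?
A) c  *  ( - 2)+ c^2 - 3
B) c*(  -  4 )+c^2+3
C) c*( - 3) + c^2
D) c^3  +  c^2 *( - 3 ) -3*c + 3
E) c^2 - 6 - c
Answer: A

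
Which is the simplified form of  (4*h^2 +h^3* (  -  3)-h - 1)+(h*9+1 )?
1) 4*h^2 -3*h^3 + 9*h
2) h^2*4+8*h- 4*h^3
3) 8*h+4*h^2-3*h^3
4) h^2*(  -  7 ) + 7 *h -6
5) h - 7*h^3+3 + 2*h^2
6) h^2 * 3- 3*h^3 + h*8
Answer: 3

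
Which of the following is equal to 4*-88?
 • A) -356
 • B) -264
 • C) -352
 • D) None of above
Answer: C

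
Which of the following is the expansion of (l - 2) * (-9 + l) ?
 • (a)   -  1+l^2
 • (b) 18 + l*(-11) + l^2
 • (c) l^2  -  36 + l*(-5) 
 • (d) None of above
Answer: b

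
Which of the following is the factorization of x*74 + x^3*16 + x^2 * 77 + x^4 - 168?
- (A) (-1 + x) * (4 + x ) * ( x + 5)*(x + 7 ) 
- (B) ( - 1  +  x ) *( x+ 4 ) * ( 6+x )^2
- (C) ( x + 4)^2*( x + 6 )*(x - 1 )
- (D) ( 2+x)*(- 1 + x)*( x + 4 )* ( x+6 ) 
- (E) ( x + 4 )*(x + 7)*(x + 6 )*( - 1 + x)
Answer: E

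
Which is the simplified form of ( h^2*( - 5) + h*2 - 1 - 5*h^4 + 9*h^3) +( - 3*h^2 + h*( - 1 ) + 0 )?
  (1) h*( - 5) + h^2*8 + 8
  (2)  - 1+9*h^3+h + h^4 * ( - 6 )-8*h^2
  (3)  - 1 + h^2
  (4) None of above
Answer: 4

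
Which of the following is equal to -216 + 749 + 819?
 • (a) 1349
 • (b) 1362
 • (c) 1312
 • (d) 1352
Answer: d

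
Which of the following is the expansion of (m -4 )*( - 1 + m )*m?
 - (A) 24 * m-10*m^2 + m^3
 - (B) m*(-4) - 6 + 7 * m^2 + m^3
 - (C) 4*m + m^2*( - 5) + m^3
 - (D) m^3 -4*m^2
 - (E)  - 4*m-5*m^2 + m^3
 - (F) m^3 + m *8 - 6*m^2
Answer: C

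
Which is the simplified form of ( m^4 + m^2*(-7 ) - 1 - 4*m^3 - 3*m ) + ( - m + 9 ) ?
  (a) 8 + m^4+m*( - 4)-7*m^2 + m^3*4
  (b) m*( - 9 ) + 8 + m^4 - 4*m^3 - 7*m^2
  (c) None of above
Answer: c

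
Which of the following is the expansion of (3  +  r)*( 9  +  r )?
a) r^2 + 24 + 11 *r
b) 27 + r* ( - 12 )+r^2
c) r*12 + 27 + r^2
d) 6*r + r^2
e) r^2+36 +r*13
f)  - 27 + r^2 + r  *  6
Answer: c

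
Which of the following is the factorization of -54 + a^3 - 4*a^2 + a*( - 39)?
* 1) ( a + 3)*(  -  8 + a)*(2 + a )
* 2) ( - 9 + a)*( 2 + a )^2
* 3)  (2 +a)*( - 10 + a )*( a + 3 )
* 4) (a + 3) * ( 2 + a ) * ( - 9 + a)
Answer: 4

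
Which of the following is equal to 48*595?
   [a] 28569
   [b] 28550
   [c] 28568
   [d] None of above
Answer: d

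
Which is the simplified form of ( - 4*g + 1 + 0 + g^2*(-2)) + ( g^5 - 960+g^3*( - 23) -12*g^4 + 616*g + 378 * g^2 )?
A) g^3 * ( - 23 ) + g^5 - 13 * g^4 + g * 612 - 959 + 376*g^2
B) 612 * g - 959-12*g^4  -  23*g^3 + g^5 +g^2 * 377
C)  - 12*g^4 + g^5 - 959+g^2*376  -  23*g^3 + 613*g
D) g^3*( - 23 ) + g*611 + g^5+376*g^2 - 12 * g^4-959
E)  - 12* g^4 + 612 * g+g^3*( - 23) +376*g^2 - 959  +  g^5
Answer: E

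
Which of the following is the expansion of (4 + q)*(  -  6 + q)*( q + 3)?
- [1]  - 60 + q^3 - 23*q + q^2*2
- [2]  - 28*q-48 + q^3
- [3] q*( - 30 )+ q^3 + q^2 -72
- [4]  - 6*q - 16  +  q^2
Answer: 3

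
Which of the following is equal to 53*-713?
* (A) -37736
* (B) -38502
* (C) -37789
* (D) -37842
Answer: C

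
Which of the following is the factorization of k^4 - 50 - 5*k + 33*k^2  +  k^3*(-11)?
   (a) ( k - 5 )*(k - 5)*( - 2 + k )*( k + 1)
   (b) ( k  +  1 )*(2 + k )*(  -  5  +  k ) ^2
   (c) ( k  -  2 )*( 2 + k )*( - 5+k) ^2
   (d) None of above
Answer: a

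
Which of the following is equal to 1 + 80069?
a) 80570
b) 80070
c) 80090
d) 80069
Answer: b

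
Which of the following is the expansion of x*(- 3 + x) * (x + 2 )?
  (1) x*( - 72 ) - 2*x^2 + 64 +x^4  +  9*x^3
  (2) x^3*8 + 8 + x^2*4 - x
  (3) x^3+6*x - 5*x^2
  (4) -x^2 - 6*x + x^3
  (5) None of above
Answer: 4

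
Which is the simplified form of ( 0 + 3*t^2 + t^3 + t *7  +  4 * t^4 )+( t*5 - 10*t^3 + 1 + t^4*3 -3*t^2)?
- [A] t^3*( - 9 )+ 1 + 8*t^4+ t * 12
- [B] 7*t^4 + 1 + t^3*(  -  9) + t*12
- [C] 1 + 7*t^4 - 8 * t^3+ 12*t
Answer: B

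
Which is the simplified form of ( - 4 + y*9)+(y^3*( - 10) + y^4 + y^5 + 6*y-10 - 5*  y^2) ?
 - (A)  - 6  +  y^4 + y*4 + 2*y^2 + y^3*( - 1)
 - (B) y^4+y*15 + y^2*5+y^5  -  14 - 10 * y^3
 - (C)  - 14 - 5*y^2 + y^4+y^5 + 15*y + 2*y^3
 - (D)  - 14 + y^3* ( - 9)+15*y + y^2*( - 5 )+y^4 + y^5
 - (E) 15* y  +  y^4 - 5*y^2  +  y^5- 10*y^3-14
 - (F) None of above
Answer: E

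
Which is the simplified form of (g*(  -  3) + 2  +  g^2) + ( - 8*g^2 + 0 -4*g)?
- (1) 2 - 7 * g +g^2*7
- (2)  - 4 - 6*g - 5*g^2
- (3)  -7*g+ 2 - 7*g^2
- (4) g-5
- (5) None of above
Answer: 3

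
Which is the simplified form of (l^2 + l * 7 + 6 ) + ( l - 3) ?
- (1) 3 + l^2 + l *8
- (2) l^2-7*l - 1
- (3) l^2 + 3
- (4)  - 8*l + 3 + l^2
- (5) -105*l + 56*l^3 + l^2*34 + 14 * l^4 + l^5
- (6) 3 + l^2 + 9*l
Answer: 1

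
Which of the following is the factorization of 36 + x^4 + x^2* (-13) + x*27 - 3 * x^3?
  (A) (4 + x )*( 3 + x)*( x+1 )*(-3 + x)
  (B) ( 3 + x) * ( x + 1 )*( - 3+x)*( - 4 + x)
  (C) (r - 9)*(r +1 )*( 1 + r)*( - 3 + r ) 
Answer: B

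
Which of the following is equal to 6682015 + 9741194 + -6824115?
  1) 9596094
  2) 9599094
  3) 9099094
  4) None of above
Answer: 2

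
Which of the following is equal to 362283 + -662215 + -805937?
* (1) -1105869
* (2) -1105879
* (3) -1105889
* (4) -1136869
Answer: 1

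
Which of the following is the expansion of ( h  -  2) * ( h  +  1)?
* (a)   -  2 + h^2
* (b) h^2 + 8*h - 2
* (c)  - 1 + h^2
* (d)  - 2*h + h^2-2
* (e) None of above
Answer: e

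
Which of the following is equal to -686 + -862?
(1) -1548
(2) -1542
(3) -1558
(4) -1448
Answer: 1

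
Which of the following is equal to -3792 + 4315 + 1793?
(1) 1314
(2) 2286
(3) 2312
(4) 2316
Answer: 4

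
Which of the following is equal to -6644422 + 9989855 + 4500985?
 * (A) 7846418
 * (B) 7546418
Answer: A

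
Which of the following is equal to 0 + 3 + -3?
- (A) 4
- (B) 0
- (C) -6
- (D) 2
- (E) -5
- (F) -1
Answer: B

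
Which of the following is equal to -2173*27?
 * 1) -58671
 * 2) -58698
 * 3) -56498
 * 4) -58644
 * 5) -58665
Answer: 1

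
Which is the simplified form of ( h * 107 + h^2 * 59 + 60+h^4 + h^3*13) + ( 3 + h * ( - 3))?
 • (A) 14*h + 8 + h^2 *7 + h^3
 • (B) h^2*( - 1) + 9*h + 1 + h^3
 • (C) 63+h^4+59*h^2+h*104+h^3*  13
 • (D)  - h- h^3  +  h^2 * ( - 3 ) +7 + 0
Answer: C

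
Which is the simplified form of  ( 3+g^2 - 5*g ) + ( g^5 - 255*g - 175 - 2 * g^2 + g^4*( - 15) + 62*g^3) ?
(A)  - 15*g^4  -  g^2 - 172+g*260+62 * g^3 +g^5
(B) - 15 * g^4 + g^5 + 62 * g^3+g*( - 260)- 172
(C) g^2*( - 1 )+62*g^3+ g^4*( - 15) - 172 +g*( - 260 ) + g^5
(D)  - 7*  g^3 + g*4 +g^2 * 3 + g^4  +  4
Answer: C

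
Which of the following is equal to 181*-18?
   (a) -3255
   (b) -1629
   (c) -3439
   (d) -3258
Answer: d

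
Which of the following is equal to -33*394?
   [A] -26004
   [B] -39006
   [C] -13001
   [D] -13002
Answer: D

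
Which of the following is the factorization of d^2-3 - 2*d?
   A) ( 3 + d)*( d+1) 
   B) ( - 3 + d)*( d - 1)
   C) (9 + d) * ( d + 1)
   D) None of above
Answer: D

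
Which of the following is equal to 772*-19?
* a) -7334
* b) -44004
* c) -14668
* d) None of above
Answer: c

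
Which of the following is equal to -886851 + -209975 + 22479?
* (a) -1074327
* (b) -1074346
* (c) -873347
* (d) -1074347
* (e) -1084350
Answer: d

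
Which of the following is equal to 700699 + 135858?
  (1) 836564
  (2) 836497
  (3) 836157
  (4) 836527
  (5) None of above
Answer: 5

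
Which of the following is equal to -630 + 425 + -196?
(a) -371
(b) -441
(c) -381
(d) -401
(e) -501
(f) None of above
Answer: d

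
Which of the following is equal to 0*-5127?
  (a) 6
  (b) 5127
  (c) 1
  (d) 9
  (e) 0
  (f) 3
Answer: e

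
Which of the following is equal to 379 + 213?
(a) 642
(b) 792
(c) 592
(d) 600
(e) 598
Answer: c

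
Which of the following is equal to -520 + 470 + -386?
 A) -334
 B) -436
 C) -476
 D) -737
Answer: B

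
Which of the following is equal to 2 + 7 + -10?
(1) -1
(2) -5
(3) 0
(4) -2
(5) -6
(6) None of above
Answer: 1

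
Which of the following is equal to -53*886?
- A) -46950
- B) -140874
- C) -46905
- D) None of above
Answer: D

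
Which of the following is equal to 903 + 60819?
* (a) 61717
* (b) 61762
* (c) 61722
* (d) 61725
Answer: c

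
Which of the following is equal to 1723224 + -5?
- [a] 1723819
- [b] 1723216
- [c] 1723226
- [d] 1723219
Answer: d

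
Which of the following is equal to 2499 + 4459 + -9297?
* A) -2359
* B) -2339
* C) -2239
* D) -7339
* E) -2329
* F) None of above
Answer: B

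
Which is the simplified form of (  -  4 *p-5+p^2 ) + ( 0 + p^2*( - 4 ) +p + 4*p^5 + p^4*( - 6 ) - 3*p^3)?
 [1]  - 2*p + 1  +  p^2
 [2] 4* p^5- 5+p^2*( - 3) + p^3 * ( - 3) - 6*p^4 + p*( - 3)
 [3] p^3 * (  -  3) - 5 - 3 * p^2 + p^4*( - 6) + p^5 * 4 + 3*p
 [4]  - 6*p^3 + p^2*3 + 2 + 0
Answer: 2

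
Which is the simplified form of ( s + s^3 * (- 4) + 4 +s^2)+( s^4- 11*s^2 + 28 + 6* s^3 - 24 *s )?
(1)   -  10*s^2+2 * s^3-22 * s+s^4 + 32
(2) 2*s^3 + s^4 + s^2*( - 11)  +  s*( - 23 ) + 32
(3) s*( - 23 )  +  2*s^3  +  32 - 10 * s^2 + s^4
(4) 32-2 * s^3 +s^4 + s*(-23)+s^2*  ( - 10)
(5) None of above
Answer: 3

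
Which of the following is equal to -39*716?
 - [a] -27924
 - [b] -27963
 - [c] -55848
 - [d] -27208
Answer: a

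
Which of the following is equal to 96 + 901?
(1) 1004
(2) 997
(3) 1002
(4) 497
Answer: 2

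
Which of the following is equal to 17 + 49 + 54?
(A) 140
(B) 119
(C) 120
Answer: C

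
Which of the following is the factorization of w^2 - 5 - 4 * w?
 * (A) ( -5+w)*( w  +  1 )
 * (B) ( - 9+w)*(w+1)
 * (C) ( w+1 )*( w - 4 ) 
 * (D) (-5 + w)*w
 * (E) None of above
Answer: A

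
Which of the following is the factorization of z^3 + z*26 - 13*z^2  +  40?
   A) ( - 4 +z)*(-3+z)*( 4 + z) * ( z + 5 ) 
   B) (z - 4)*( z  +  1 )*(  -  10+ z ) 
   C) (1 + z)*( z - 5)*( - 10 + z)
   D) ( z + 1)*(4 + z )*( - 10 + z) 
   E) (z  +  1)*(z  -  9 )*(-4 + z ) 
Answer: B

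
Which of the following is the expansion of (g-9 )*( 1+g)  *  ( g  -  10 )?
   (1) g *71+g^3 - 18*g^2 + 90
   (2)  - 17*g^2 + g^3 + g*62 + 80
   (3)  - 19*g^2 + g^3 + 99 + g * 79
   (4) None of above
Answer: 1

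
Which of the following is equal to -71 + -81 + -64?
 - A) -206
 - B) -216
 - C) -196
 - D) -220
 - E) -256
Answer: B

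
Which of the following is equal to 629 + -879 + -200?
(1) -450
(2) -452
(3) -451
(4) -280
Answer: 1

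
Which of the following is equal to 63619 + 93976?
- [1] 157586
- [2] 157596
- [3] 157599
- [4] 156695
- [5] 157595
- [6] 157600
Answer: 5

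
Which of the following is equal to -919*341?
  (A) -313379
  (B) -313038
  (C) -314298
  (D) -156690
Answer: A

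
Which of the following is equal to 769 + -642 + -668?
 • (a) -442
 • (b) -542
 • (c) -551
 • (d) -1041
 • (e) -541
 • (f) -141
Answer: e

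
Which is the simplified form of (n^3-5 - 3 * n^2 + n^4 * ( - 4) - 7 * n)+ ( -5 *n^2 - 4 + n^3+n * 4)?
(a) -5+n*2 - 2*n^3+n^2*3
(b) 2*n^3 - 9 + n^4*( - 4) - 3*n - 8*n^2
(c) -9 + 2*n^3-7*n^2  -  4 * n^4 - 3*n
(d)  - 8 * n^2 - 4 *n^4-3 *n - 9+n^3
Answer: b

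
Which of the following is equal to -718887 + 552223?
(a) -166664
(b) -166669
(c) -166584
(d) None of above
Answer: a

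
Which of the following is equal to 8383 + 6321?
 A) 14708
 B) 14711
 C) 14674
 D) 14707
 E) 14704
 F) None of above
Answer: E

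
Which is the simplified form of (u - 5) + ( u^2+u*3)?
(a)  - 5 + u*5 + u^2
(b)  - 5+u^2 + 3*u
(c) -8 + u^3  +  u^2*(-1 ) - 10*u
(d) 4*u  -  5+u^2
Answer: d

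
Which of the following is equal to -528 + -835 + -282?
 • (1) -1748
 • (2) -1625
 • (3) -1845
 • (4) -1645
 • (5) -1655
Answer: 4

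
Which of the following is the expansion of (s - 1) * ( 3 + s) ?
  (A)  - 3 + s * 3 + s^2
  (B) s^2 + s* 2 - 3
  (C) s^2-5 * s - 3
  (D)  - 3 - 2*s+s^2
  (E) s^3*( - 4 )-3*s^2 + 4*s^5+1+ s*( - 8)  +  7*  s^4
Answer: B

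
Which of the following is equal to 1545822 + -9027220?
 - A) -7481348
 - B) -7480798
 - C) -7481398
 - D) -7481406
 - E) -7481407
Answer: C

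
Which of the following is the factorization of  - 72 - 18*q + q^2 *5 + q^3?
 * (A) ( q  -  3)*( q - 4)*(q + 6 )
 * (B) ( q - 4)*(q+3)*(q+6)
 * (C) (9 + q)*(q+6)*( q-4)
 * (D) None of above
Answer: B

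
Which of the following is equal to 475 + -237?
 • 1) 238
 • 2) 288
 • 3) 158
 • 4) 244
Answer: 1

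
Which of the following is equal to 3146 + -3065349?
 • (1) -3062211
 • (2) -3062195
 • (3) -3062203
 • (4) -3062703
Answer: 3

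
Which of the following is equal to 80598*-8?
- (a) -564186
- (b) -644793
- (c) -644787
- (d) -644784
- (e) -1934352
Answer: d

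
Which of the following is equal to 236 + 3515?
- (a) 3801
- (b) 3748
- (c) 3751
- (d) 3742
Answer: c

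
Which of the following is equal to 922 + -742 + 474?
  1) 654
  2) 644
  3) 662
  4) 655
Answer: 1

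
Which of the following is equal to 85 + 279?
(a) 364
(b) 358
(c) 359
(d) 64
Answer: a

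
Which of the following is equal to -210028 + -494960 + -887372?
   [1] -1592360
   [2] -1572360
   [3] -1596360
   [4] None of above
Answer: 1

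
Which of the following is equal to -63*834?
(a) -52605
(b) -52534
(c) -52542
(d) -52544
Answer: c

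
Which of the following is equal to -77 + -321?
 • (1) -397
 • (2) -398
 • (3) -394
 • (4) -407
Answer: 2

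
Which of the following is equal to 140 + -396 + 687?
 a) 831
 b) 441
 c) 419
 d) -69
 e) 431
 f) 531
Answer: e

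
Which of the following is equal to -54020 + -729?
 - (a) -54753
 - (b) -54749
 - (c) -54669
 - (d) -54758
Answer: b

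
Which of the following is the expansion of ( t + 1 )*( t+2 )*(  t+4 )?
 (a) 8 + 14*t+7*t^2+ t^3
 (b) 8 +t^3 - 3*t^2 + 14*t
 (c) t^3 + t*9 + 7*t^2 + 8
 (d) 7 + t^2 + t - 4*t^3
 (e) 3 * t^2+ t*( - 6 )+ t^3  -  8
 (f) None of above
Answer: a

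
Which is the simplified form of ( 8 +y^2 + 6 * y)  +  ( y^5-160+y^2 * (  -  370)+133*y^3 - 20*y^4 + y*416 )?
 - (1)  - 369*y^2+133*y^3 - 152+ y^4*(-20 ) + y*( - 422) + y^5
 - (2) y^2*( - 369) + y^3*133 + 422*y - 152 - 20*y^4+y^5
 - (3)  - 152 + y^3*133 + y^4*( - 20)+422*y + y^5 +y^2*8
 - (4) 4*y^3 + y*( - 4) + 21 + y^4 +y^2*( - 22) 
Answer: 2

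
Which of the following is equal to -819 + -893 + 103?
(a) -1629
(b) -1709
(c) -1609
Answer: c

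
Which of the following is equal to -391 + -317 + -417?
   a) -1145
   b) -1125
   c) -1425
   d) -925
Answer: b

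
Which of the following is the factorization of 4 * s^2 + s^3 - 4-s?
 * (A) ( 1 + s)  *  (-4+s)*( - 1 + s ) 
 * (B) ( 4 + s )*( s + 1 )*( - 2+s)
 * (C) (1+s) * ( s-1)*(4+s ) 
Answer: C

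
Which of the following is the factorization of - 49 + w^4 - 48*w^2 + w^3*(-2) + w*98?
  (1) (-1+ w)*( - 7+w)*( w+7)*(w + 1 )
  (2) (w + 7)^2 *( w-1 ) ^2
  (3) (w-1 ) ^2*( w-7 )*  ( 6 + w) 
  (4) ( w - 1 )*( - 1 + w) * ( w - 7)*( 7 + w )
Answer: 4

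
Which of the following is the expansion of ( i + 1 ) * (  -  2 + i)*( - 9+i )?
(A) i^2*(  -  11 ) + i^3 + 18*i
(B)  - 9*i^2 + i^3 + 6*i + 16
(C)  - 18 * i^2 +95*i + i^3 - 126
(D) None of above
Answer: D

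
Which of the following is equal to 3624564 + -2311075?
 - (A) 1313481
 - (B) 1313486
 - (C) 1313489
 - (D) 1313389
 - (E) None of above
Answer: C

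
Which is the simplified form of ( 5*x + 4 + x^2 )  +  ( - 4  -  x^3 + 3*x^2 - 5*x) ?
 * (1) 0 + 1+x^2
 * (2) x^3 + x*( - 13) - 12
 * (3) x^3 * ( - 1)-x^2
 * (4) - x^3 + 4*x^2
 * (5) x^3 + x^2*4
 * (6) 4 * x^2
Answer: 4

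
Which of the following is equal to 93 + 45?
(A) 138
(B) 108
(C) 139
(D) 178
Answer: A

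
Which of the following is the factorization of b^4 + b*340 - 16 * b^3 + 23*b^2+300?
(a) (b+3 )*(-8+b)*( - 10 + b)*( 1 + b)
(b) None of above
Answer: b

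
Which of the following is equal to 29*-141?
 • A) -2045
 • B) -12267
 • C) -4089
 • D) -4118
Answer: C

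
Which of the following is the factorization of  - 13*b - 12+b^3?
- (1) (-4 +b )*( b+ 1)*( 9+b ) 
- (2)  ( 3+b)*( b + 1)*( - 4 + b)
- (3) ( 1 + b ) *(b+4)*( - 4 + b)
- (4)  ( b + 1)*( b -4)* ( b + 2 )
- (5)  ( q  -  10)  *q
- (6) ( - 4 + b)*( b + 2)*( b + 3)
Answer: 2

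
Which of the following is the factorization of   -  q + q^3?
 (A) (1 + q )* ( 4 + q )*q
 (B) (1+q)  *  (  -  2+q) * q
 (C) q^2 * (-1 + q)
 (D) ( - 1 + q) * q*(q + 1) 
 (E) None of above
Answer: D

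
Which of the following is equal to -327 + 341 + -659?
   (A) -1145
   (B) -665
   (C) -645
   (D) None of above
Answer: C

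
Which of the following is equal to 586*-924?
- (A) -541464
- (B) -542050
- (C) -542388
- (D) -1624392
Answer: A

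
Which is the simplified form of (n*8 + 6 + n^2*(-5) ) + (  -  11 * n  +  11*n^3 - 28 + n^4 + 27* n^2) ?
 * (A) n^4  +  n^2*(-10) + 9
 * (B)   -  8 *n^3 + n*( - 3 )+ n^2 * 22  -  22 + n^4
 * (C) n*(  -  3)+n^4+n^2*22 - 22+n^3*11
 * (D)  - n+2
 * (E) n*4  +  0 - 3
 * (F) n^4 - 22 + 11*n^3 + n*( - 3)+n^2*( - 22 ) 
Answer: C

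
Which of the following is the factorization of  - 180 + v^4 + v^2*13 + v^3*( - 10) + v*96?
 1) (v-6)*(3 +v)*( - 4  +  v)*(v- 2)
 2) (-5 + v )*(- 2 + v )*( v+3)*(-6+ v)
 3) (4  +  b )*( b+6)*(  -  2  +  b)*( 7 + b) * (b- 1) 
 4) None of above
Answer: 2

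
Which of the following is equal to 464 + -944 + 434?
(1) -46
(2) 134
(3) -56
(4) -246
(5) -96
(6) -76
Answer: 1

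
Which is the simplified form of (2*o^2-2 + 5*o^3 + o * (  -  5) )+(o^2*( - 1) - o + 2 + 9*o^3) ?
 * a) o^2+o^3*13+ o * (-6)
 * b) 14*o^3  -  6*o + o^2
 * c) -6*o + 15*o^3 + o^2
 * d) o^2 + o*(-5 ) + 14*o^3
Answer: b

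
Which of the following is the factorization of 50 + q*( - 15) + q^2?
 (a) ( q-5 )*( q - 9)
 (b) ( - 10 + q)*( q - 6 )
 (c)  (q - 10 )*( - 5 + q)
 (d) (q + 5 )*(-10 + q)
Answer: c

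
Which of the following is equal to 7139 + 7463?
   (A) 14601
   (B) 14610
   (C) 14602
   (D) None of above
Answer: C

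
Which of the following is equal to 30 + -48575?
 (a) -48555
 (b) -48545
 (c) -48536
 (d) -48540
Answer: b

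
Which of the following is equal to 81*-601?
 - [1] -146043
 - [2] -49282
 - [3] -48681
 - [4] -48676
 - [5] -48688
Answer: 3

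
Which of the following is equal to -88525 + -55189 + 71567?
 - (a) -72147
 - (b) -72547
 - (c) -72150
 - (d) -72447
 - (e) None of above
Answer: a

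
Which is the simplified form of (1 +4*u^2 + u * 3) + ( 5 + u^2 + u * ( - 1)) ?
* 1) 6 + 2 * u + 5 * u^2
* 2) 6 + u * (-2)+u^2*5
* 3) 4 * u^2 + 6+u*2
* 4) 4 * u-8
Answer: 1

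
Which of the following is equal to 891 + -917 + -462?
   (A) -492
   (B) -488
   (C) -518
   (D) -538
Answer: B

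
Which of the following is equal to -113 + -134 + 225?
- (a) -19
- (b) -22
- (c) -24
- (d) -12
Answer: b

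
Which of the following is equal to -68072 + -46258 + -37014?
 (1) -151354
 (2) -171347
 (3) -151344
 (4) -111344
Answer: 3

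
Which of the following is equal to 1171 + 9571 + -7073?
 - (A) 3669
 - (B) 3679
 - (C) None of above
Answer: A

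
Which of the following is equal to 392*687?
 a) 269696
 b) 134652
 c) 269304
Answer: c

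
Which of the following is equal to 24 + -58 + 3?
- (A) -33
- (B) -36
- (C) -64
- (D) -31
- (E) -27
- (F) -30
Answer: D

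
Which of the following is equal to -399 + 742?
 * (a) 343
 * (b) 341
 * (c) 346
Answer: a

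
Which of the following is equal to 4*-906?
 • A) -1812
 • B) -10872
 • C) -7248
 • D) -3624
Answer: D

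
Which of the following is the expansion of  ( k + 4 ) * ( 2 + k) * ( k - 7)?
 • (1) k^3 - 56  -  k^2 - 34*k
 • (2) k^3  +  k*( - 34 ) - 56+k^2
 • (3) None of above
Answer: 1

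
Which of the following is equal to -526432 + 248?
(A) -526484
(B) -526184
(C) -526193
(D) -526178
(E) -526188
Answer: B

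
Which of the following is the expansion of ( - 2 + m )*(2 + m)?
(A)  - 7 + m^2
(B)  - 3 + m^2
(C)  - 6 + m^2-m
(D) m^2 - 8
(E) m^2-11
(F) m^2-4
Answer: F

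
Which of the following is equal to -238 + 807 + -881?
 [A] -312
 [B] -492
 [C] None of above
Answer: A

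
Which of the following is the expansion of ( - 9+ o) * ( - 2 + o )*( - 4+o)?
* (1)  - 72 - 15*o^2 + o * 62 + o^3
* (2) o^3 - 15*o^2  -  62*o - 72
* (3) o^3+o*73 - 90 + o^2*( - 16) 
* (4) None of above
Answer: 1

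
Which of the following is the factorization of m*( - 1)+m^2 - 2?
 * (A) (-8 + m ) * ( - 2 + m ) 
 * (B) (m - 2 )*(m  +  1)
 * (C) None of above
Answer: B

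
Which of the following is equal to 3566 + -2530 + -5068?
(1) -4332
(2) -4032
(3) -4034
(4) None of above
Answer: 2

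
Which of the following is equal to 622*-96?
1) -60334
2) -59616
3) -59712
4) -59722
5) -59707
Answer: 3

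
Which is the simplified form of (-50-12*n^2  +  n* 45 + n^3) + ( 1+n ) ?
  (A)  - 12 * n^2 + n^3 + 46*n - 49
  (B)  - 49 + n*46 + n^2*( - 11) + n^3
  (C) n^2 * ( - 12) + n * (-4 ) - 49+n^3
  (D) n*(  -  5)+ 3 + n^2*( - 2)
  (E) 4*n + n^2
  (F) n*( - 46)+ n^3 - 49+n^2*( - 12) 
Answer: A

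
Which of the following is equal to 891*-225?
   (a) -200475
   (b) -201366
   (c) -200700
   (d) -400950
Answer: a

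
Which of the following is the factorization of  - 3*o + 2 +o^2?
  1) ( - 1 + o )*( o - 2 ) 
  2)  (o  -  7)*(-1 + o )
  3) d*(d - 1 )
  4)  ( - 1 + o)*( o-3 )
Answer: 1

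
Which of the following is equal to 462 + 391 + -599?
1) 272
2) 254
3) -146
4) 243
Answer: 2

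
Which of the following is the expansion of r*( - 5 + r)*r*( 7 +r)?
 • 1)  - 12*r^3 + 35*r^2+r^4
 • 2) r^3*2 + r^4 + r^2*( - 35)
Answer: 2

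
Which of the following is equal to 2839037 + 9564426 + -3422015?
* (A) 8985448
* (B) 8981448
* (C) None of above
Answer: B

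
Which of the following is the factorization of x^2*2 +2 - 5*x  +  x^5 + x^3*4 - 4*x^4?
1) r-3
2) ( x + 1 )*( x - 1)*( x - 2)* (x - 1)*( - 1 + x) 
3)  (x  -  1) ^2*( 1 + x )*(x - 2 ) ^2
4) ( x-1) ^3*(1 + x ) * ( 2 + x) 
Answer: 2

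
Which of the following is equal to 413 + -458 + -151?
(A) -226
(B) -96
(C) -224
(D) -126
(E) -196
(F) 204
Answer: E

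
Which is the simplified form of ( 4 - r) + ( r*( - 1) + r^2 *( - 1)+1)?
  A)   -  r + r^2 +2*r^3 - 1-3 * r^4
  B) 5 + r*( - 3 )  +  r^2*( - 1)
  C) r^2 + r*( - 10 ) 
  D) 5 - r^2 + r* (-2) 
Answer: D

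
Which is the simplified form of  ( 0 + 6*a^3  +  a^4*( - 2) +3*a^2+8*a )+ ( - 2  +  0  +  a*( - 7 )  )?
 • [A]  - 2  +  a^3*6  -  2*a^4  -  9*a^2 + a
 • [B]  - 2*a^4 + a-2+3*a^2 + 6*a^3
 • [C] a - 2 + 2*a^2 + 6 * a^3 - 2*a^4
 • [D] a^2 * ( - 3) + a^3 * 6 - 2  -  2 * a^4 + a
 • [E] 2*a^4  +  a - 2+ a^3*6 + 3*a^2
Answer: B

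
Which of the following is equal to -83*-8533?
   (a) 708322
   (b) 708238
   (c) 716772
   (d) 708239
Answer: d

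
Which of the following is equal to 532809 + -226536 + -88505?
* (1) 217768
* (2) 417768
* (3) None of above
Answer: 1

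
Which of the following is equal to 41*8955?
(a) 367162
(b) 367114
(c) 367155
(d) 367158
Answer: c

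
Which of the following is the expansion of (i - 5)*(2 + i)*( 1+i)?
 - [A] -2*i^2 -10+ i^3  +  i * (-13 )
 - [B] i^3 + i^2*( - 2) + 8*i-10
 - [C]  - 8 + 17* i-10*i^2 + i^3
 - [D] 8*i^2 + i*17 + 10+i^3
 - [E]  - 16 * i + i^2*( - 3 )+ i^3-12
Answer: A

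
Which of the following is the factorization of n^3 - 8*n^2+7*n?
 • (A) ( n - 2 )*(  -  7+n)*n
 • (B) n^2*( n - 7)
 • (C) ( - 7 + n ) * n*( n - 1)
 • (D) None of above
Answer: C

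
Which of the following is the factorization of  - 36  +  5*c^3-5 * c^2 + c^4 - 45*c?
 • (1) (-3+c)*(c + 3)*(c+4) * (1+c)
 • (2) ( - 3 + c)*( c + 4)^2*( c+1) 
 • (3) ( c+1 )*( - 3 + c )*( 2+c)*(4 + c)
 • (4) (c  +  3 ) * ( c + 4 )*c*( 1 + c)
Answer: 1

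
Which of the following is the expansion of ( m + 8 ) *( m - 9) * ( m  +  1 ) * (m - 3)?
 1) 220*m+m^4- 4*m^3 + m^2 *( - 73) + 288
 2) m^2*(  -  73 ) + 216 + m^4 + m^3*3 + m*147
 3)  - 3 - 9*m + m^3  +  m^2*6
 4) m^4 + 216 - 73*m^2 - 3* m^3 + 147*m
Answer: 4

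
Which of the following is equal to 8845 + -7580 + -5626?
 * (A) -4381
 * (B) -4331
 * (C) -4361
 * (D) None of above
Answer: C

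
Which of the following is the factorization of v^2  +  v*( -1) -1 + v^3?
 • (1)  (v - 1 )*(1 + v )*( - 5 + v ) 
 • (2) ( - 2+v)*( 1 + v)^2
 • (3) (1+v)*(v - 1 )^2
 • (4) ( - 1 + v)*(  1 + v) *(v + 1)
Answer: 4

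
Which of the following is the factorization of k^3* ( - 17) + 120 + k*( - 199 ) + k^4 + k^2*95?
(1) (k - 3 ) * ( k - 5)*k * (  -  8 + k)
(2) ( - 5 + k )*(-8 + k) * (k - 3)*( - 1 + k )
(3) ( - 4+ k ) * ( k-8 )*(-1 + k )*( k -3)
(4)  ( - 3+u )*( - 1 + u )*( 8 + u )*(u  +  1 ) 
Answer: 2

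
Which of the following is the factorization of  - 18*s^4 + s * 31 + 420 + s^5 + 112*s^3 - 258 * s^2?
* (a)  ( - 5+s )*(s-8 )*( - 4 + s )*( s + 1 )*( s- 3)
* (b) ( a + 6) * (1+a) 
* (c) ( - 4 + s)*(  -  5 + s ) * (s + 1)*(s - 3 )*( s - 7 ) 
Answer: c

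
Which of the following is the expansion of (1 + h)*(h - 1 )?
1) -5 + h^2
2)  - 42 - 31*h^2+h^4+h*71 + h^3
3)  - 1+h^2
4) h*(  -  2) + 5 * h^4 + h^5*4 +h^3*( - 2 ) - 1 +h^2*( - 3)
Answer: 3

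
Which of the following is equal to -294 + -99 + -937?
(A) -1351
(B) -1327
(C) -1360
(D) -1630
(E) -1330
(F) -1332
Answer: E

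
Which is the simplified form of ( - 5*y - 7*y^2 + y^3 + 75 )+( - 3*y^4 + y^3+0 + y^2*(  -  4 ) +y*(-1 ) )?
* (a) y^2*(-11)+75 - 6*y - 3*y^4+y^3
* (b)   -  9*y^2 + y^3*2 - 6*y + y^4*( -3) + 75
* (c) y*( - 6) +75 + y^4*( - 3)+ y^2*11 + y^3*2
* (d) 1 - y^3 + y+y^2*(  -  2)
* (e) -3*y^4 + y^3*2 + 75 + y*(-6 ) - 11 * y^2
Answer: e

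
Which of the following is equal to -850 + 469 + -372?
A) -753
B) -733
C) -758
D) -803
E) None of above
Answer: A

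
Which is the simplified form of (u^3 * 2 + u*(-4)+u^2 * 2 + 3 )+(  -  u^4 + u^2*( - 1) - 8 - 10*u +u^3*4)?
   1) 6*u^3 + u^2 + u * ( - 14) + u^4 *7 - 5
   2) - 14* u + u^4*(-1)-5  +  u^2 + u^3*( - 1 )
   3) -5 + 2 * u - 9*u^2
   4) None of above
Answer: 4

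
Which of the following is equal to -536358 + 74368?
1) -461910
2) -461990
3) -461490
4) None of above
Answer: 2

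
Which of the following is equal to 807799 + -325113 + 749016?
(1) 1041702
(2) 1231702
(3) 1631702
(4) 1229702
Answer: 2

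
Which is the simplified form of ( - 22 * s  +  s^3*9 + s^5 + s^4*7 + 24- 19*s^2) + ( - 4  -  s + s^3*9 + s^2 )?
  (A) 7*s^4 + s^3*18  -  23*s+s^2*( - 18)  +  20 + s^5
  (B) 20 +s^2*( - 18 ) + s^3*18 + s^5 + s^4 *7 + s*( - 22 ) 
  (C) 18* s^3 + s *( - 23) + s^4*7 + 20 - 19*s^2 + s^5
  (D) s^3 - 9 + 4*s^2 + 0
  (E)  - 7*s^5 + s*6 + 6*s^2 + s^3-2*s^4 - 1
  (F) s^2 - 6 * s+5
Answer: A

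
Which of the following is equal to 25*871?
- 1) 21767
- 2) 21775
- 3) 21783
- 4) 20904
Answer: 2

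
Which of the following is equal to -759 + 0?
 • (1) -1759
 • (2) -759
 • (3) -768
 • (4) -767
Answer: 2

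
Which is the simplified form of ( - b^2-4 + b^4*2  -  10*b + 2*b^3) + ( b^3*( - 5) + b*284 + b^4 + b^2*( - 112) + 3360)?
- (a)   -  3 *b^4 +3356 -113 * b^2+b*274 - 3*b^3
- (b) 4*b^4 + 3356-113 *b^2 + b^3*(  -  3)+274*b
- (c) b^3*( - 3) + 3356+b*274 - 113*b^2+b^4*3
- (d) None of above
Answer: c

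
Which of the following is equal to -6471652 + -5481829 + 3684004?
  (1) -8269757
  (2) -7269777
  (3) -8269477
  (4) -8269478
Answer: 3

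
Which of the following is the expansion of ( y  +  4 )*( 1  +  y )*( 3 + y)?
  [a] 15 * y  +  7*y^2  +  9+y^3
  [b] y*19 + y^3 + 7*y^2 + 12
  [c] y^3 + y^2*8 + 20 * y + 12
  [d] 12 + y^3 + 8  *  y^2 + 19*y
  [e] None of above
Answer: d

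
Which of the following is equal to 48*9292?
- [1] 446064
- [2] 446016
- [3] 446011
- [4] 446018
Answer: 2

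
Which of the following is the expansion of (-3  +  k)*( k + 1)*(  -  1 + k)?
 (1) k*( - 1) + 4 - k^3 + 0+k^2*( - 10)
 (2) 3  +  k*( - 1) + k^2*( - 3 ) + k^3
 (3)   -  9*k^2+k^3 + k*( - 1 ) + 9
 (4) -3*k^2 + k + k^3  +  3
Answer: 2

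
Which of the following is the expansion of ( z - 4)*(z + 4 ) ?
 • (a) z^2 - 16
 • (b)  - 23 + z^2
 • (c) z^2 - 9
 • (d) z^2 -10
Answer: a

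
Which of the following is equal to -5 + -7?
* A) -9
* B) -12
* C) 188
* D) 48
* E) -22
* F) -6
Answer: B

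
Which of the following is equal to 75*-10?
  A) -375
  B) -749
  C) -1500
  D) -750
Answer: D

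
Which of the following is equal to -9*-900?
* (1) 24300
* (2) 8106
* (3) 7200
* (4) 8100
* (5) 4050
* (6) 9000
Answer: 4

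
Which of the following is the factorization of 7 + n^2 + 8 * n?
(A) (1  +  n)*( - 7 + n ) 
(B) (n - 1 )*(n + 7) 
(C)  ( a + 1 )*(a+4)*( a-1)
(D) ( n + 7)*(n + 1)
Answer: D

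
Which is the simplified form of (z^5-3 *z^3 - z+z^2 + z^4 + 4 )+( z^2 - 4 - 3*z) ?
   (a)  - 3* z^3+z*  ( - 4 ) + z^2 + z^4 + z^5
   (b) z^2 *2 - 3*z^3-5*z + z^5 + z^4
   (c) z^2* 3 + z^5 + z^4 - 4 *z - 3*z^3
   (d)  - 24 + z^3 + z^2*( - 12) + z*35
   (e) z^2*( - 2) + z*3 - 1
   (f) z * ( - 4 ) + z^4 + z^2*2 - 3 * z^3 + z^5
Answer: f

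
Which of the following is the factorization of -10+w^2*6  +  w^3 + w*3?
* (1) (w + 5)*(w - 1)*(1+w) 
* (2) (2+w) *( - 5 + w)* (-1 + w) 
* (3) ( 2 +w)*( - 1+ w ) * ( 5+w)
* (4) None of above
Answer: 3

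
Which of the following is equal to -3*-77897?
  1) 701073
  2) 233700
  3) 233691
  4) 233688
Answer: 3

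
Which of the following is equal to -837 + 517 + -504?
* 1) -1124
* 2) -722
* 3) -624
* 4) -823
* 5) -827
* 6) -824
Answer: 6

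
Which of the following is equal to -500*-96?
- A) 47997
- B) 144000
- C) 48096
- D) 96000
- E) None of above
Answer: E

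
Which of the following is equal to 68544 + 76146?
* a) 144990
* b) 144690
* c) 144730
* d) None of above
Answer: b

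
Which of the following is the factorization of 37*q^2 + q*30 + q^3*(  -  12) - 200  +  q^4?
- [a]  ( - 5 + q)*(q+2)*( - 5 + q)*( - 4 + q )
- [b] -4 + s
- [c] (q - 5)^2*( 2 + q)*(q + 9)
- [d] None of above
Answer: a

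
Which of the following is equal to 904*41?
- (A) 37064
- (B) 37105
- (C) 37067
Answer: A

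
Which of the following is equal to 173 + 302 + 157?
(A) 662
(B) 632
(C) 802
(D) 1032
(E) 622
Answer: B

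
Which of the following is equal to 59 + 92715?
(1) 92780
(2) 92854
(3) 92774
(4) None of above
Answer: 3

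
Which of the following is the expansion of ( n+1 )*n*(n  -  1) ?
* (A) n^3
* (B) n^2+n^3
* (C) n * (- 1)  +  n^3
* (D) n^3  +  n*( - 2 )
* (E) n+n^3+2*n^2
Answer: C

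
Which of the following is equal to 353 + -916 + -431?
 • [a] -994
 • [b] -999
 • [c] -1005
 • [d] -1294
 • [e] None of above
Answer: a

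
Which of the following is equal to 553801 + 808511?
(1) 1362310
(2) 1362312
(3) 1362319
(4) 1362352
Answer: 2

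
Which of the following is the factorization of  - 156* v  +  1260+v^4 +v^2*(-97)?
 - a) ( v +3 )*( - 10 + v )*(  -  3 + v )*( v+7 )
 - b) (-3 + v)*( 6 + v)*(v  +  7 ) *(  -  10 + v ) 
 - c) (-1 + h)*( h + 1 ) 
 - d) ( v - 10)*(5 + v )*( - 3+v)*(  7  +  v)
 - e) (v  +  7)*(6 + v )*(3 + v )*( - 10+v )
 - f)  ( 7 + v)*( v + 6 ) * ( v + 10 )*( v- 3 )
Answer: b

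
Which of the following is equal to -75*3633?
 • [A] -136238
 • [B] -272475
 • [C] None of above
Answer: B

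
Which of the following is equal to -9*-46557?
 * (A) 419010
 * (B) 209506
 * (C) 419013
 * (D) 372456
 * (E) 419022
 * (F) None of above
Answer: C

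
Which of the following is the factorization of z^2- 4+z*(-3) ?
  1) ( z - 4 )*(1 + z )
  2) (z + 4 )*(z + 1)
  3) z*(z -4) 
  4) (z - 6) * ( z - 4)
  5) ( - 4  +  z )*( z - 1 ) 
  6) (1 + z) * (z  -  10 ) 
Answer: 1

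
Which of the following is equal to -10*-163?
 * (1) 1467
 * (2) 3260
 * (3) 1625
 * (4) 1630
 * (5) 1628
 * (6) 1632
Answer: 4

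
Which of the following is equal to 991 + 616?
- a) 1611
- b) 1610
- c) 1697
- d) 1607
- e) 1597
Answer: d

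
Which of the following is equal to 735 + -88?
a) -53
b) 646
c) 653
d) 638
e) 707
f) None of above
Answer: f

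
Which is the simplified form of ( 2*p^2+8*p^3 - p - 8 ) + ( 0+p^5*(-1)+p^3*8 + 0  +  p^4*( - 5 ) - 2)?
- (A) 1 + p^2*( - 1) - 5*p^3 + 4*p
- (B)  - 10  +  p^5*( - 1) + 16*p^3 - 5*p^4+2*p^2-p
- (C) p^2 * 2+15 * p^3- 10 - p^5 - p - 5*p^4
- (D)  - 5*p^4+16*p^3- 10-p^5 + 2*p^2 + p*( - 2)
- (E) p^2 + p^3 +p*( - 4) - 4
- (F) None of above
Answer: B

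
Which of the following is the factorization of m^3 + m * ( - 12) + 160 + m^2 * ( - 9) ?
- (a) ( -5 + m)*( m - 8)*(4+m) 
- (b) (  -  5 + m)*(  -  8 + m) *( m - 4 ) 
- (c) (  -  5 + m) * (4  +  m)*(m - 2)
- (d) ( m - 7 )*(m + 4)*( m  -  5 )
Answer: a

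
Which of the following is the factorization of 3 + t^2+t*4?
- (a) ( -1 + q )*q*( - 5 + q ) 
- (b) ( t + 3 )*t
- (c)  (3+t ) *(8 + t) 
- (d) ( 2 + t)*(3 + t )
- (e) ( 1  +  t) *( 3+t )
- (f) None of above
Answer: e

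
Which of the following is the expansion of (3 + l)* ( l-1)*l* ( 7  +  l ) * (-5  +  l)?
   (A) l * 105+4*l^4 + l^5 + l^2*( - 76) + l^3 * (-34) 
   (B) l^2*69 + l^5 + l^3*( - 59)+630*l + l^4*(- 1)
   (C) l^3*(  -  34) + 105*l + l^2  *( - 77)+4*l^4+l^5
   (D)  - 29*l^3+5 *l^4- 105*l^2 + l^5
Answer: A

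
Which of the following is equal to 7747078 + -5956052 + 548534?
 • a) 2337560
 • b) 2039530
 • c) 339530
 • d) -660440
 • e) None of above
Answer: e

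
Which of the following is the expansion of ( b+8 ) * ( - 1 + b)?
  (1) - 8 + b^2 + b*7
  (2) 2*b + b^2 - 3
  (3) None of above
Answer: 1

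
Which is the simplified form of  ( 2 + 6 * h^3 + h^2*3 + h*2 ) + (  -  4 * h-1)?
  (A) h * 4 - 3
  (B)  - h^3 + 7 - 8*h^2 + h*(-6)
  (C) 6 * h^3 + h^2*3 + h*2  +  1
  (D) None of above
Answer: D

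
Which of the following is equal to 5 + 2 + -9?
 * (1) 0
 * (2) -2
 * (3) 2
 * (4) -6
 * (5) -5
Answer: 2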